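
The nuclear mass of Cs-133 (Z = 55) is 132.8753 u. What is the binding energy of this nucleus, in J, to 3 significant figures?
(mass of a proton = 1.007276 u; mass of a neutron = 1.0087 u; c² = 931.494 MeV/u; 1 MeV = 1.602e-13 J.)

Total constituent mass: 55 × 1.007276 + 78 × 1.0087 = 134.078780 u
Mass defect Δm = 134.078780 − 132.8753 = 1.203480 u
Converting to energy: 1.203480 u × 931.494 MeV/u = 1121.03 MeV
In joules: 1121.03 MeV × 1.602e-13 J/MeV = 1.7959e-10 J

1.80e-10 J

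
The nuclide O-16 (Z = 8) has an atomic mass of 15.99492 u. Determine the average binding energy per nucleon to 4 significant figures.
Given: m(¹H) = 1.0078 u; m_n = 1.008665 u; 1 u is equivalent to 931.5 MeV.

7.964 MeV/nucleon

Z = 8, so N = A − Z = 16 − 8 = 8.
Total constituent mass: 8 × 1.0078 + 8 × 1.008665 = 16.131720 u
Mass defect Δm = 16.131720 − 15.99492 = 0.136800 u
E_B = 0.136800 × 931.5 = 127.429 MeV
Dividing by A = 16 gives 7.964 MeV per nucleon.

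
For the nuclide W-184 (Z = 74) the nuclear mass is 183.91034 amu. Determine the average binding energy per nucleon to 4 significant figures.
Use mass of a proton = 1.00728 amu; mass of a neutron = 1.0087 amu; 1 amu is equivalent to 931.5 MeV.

8.026 MeV/nucleon

Mass of separated nucleons = 74(1.00728) + 110(1.0087) = 74.53872 + 110.9570 = 185.49572 amu
Mass defect Δm = 185.49572 − 183.91034 = 1.58538 amu
Converting to energy: 1.58538 amu × 931.5 MeV/amu = 1476.78 MeV
Per nucleon: 1476.78 / 184 = 8.026 MeV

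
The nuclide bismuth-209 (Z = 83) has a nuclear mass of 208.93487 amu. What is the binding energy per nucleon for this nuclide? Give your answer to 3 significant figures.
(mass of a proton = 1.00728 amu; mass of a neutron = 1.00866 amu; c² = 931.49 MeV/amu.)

7.85 MeV/nucleon

Σm = 83·m_p + 126·m_n = 83.60424 + 127.09116 = 210.69540 amu
The mass defect is 210.69540 − 208.93487 = 1.76053 amu.
E_B = 1.76053 × 931.49 = 1639.916 MeV
Dividing by A = 209 gives 7.846 MeV per nucleon.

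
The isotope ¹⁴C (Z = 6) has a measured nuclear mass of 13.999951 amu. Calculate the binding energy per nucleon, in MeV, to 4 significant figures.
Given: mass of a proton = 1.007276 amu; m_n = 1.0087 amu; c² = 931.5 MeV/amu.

With 6 protons and 8 neutrons (A = 14):
Mass of separated nucleons = 6(1.007276) + 8(1.0087) = 6.043656 + 8.0696 = 14.113256 amu
The mass defect is 14.113256 − 13.999951 = 0.113305 amu.
Binding energy = Δm·c² = 0.113305 × 931.5 MeV/amu = 105.544 MeV
BE/A = 105.544 MeV / 14 = 7.539 MeV/nucleon

7.539 MeV/nucleon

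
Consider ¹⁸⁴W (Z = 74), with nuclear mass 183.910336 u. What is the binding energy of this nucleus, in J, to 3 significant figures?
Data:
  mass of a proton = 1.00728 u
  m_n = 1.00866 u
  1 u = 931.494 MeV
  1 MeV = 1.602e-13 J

Total constituent mass: 74 × 1.00728 + 110 × 1.00866 = 185.49132 u
Δm = 185.49132 − 183.910336 = 1.580984 u
E_B = 1.580984 × 931.494 = 1472.68 MeV
In joules: 1472.68 MeV × 1.602e-13 J/MeV = 2.3592e-10 J

2.36e-10 J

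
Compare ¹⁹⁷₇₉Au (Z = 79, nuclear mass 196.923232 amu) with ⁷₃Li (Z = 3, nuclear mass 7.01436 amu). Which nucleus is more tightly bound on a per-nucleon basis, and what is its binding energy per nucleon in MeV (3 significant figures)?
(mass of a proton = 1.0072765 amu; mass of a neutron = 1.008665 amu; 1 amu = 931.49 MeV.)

¹⁹⁷₇₉Au; 7.92 MeV/nucleon

¹⁹⁷₇₉Au: Σm = 79(1.0072765) + 118(1.008665) = 198.5973135 amu; Δm = 1.6740815 amu; E_B = 1559.4 MeV; E_B/A = 7.916 MeV
⁷₃Li: Σm = 3(1.0072765) + 4(1.008665) = 7.0564895 amu; Δm = 0.0421295 amu; E_B = 39.243 MeV; E_B/A = 5.606 MeV
¹⁹⁷₇₉Au has the higher binding energy per nucleon, so it is the more tightly bound nucleus.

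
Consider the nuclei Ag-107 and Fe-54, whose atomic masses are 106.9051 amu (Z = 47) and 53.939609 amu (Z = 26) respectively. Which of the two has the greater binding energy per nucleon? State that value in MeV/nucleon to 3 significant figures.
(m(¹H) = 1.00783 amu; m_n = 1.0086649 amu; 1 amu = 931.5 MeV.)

Fe-54; 8.74 MeV/nucleon

Ag-107: Σm = 47(1.00783) + 60(1.0086649) = 107.8879040 amu; Δm = 0.9828040 amu; E_B = 915.48 MeV; E_B/A = 8.556 MeV
Fe-54: Σm = 26(1.00783) + 28(1.0086649) = 54.4461972 amu; Δm = 0.5065882 amu; E_B = 471.89 MeV; E_B/A = 8.739 MeV
Fe-54 has the higher binding energy per nucleon, so it is the more tightly bound nucleus.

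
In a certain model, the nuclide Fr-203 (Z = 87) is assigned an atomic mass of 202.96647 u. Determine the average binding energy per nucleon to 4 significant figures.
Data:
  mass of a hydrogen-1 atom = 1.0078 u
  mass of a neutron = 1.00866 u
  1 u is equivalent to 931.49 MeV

7.877 MeV/nucleon

Σm = 87·m(¹H) + 116·m_n = 87.6786 + 117.00456 = 204.68316 u
Δm = 204.68316 − 202.96647 = 1.71669 u
Converting to energy: 1.71669 u × 931.49 MeV/u = 1599.08 MeV
Per nucleon: 1599.08 / 203 = 7.877 MeV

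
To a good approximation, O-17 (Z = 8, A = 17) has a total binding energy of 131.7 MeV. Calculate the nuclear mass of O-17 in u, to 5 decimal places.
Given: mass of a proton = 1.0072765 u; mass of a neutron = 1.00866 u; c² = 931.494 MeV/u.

16.99477 u

Mass defect = 131.7 MeV / (931.494 MeV/u) = 0.1413858 u
Constituent mass = 8(1.0072765) + 9(1.00866) = 17.1361520 u
Nuclear mass = 17.1361520 − 0.1413858 = 16.9947662 u ≈ 16.99477 u (to 5 decimal places)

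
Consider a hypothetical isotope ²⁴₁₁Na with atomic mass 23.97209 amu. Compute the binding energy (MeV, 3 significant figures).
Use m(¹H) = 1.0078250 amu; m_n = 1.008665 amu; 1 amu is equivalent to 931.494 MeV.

211 MeV

With 11 protons and 13 neutrons (A = 24):
Mass of separated nucleons = 11(1.0078250) + 13(1.008665) = 11.0860750 + 13.112645 = 24.1987200 amu
The mass defect is 24.1987200 − 23.97209 = 0.2266300 amu.
Binding energy = Δm·c² = 0.2266300 × 931.494 MeV/amu = 211.104 MeV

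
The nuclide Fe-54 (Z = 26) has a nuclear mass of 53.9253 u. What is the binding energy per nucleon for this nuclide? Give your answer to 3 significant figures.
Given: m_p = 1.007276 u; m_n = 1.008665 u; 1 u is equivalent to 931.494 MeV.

8.74 MeV/nucleon

With 26 protons and 28 neutrons (A = 54):
Total constituent mass: 26 × 1.007276 + 28 × 1.008665 = 54.431796 u
Mass defect Δm = 54.431796 − 53.9253 = 0.506496 u
Binding energy = Δm·c² = 0.506496 × 931.494 MeV/u = 471.798 MeV
Per nucleon: 471.798 / 54 = 8.737 MeV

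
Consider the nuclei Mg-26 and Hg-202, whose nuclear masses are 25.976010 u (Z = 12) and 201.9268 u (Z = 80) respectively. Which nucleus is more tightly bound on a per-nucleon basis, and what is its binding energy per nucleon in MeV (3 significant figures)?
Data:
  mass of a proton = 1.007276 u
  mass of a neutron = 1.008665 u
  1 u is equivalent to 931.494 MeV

Mg-26; 8.33 MeV/nucleon

Mg-26: Σm = 12(1.007276) + 14(1.008665) = 26.208622 u; Δm = 0.232612 u; E_B = 216.68 MeV; E_B/A = 8.334 MeV
Hg-202: Σm = 80(1.007276) + 122(1.008665) = 203.639210 u; Δm = 1.712410 u; E_B = 1595.1 MeV; E_B/A = 7.897 MeV
Mg-26 has the higher binding energy per nucleon, so it is the more tightly bound nucleus.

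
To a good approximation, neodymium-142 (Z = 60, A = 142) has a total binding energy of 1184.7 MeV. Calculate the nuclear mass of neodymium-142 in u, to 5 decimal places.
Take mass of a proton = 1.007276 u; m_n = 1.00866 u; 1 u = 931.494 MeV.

141.87485 u

Mass defect = 1184.7 MeV / (931.494 MeV/u) = 1.2718278 u
Constituent mass = 60(1.007276) + 82(1.00866) = 143.146680 u
Nuclear mass = 143.146680 − 1.2718278 = 141.8748522 u ≈ 141.87485 u (to 5 decimal places)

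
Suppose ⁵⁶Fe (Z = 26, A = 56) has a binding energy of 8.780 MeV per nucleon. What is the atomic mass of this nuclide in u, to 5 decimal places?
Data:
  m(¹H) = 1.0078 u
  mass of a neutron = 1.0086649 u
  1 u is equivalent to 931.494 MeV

55.93491 u

Total binding energy = 56 × 8.780 = 491.680 MeV
Mass defect = 491.680 MeV / (931.494 MeV/u) = 0.5278402 u
Constituent mass = 26(1.0078) + 30(1.0086649) = 56.4627470 u
Atomic mass = 56.4627470 − 0.5278402 = 55.9349068 u ≈ 55.93491 u (to 5 decimal places)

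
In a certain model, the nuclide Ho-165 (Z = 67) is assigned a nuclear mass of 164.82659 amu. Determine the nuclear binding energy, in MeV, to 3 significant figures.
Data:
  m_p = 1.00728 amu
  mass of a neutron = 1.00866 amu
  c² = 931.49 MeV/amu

The nucleus contains 67 protons and 165 − 67 = 98 neutrons.
Total constituent mass: 67 × 1.00728 + 98 × 1.00866 = 166.33644 amu
Δm = 166.33644 − 164.82659 = 1.50985 amu
Binding energy = Δm·c² = 1.50985 × 931.49 MeV/amu = 1406.41 MeV

1410 MeV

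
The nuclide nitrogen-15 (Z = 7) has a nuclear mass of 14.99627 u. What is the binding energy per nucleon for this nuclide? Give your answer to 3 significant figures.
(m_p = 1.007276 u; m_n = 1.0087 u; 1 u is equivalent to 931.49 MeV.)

7.72 MeV/nucleon

Total constituent mass: 7 × 1.007276 + 8 × 1.0087 = 15.120532 u
Mass defect Δm = 15.120532 − 14.99627 = 0.124262 u
Binding energy = Δm·c² = 0.124262 × 931.49 MeV/u = 115.749 MeV
Dividing by A = 15 gives 7.717 MeV per nucleon.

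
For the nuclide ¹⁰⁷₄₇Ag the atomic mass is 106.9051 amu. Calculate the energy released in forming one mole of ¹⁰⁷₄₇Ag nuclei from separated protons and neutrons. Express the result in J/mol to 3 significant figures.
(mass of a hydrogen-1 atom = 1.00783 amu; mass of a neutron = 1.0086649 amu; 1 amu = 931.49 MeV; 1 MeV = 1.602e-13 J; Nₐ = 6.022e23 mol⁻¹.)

8.83e+13 J/mol

The nucleus contains 47 protons and 107 − 47 = 60 neutrons.
Total constituent mass: 47 × 1.00783 + 60 × 1.0086649 = 107.8879040 amu
The mass defect is 107.8879040 − 106.9051 = 0.9828040 amu.
E_B = 0.9828040 × 931.49 = 915.472 MeV
Per nucleus in joules: 915.472 MeV × 1.602e-13 J/MeV = 1.4666e-10 J
Per mole: 1.4666e-10 J × 6.022e23 mol⁻¹ = 8.8319e+13 J/mol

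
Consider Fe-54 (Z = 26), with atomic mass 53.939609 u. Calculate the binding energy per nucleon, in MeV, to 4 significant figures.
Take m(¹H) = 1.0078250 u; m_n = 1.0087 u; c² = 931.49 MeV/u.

The nucleus contains 26 protons and 54 − 26 = 28 neutrons.
Mass of separated nucleons = 26(1.0078250) + 28(1.0087) = 26.2034500 + 28.2436 = 54.4470500 u
The mass defect is 54.4470500 − 53.939609 = 0.5074410 u.
E_B = 0.5074410 × 931.49 = 472.676 MeV
Dividing by A = 54 gives 8.753 MeV per nucleon.

8.753 MeV/nucleon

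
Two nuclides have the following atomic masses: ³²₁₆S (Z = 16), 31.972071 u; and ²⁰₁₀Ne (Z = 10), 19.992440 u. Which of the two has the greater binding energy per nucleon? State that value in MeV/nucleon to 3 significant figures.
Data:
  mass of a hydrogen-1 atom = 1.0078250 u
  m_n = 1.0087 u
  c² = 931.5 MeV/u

³²₁₆S; 8.51 MeV/nucleon

³²₁₆S: Σm = 16(1.0078250) + 16(1.0087) = 32.2644000 u; Δm = 0.2923290 u; E_B = 272.304 MeV; E_B/A = 8.510 MeV
²⁰₁₀Ne: Σm = 10(1.0078250) + 10(1.0087) = 20.1652500 u; Δm = 0.1728100 u; E_B = 160.97 MeV; E_B/A = 8.049 MeV
³²₁₆S has the higher binding energy per nucleon, so it is the more tightly bound nucleus.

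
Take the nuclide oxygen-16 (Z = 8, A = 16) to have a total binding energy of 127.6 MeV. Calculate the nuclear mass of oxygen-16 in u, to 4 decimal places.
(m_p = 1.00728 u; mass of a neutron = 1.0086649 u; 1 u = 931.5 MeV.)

15.9906 u

Mass defect = 127.6 MeV / (931.5 MeV/u) = 0.136983 u
Constituent mass = 8(1.00728) + 8(1.0086649) = 16.1275592 u
Nuclear mass = 16.1275592 − 0.136983 = 15.9905762 u ≈ 15.9906 u (to 4 decimal places)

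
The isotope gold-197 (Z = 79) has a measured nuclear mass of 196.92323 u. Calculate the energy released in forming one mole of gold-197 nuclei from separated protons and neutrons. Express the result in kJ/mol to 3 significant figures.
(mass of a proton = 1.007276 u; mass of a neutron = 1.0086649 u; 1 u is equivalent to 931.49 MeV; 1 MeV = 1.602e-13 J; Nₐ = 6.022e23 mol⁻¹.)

Σm = 79·m_p + 118·m_n = 79.574804 + 119.0224582 = 198.5972622 u
The mass defect is 198.5972622 − 196.92323 = 1.6740322 u.
Binding energy = Δm·c² = 1.6740322 × 931.49 MeV/u = 1559.34 MeV
Per nucleus in joules: 1559.34 MeV × 1.602e-13 J/MeV = 2.4981e-10 J
Per mole: 2.4981e-10 J × 6.022e23 mol⁻¹ = 1.5044e+14 J/mol

1.50e+11 kJ/mol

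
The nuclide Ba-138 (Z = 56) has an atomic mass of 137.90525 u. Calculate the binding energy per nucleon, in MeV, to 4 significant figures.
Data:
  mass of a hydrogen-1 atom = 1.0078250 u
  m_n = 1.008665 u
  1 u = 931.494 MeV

8.393 MeV/nucleon

The nucleus contains 56 protons and 138 − 56 = 82 neutrons.
Total constituent mass: 56 × 1.0078250 + 82 × 1.008665 = 139.1487300 u
Δm = 139.1487300 − 137.90525 = 1.2434800 u
Converting to energy: 1.2434800 u × 931.494 MeV/u = 1158.29 MeV
Dividing by A = 138 gives 8.393 MeV per nucleon.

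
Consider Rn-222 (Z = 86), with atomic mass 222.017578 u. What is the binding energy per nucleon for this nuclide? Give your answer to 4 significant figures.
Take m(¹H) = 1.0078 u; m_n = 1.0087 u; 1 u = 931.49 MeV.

7.705 MeV/nucleon

Σm = 86·m(¹H) + 136·m_n = 86.6708 + 137.1832 = 223.8540 u
Mass defect Δm = 223.8540 − 222.017578 = 1.836422 u
E_B = 1.836422 × 931.49 = 1710.61 MeV
BE/A = 1710.61 MeV / 222 = 7.705 MeV/nucleon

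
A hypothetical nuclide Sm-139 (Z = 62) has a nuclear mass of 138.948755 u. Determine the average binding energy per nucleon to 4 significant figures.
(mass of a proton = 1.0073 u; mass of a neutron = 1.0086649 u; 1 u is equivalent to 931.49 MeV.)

7.848 MeV/nucleon

With 62 protons and 77 neutrons (A = 139):
Mass of separated nucleons = 62(1.0073) + 77(1.0086649) = 62.4526 + 77.6671973 = 140.1197973 u
Δm = 140.1197973 − 138.948755 = 1.1710423 u
Binding energy = Δm·c² = 1.1710423 × 931.49 MeV/u = 1090.81 MeV
Dividing by A = 139 gives 7.848 MeV per nucleon.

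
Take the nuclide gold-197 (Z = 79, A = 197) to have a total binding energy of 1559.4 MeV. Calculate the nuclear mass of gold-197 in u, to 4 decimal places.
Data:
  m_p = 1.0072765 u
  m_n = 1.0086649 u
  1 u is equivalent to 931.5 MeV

196.9232 u

Mass defect = 1559.4 MeV / (931.5 MeV/u) = 1.674074 u
Constituent mass = 79(1.0072765) + 118(1.0086649) = 198.5973017 u
Nuclear mass = 198.5973017 − 1.674074 = 196.9232277 u ≈ 196.9232 u (to 4 decimal places)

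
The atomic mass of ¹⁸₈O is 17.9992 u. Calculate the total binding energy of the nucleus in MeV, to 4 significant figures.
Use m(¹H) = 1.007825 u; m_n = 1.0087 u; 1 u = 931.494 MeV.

140.1 MeV

With 8 protons and 10 neutrons (A = 18):
Σm = 8·m(¹H) + 10·m_n = 8.062600 + 10.0870 = 18.149600 u
Δm = 18.149600 − 17.9992 = 0.150400 u
E_B = 0.150400 × 931.494 = 140.097 MeV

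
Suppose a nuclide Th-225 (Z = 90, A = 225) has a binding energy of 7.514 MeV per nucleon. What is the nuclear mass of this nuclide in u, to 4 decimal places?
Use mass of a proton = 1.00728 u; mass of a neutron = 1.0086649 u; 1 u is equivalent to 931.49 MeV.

225.0100 u

Total binding energy = 225 × 7.514 = 1690.650 MeV
Mass defect = 1690.650 MeV / (931.49 MeV/u) = 1.814995 u
Constituent mass = 90(1.00728) + 135(1.0086649) = 226.8249615 u
Nuclear mass = 226.8249615 − 1.814995 = 225.0099665 u ≈ 225.0100 u (to 4 decimal places)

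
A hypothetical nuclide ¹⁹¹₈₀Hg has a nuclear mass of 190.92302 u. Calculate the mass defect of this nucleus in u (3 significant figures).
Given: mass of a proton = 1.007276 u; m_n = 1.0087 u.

1.62 u

The nucleus contains 80 protons and 191 − 80 = 111 neutrons.
Mass of separated nucleons = 80(1.007276) + 111(1.0087) = 80.582080 + 111.9657 = 192.547780 u
The mass defect is 192.547780 − 190.92302 = 1.624760 u.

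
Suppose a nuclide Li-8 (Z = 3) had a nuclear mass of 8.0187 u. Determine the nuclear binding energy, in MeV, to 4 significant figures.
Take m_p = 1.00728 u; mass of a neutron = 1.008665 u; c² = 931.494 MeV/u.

Z = 3, so N = A − Z = 8 − 3 = 5.
Mass of separated nucleons = 3(1.00728) + 5(1.008665) = 3.02184 + 5.043325 = 8.065165 u
Δm = 8.065165 − 8.0187 = 0.046465 u
Converting to energy: 0.046465 u × 931.494 MeV/u = 43.2819 MeV

43.28 MeV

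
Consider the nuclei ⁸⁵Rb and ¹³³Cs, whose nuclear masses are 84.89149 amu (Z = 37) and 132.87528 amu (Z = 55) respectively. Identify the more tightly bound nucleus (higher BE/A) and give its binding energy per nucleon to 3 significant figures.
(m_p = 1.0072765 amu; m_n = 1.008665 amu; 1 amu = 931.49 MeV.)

⁸⁵Rb: Σm = 37(1.0072765) + 48(1.008665) = 85.6851505 amu; Δm = 0.7936605 amu; E_B = 739.287 MeV; E_B/A = 8.697 MeV
¹³³Cs: Σm = 55(1.0072765) + 78(1.008665) = 134.0760775 amu; Δm = 1.2007975 amu; E_B = 1118.5 MeV; E_B/A = 8.410 MeV
⁸⁵Rb has the higher binding energy per nucleon, so it is the more tightly bound nucleus.

⁸⁵Rb; 8.70 MeV/nucleon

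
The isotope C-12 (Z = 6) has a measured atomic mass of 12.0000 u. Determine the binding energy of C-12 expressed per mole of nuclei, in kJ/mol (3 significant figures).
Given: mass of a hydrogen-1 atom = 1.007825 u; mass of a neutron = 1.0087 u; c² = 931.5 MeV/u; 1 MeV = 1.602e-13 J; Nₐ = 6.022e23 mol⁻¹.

The nucleus contains 6 protons and 12 − 6 = 6 neutrons.
Total constituent mass: 6 × 1.007825 + 6 × 1.0087 = 12.099150 u
The mass defect is 12.099150 − 12.0000 = 0.099150 u.
Converting to energy: 0.099150 u × 931.5 MeV/u = 92.3582 MeV
Per nucleus in joules: 92.3582 MeV × 1.602e-13 J/MeV = 1.4796e-11 J
Per mole: 1.4796e-11 J × 6.022e23 mol⁻¹ = 8.9102e+12 J/mol

8.91e+09 kJ/mol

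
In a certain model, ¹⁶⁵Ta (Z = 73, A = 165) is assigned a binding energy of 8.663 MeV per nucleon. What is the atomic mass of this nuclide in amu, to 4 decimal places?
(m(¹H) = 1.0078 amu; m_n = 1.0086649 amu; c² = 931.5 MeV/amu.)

Total binding energy = 165 × 8.663 = 1429.395 MeV
Mass defect = 1429.395 MeV / (931.5 MeV/amu) = 1.534509 amu
Constituent mass = 73(1.0078) + 92(1.0086649) = 166.3665708 amu
Atomic mass = 166.3665708 − 1.534509 = 164.8320618 amu ≈ 164.8321 amu (to 4 decimal places)

164.8321 amu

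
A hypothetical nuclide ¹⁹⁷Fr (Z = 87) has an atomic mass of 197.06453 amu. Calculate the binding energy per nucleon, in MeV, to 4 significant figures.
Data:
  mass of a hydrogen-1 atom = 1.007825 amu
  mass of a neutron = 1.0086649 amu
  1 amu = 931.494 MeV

7.421 MeV/nucleon

The nucleus contains 87 protons and 197 − 87 = 110 neutrons.
Total constituent mass: 87 × 1.007825 + 110 × 1.0086649 = 198.6339140 amu
Δm = 198.6339140 − 197.06453 = 1.5693840 amu
Binding energy = Δm·c² = 1.5693840 × 931.494 MeV/amu = 1461.87 MeV
Per nucleon: 1461.87 / 197 = 7.421 MeV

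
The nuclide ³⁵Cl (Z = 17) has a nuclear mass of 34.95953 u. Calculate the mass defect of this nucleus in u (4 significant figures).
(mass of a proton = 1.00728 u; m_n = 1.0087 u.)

Mass of separated nucleons = 17(1.00728) + 18(1.0087) = 17.12376 + 18.1566 = 35.28036 u
Δm = 35.28036 − 34.95953 = 0.32083 u

0.3208 u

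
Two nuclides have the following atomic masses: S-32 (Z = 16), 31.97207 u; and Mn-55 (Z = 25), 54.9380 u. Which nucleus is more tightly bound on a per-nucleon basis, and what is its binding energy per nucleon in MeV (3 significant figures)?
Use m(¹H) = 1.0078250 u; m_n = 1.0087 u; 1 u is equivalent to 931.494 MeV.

Mn-55; 8.78 MeV/nucleon

S-32: Σm = 16(1.0078250) + 16(1.0087) = 32.2644000 u; Δm = 0.2923300 u; E_B = 272.30 MeV; E_B/A = 8.509 MeV
Mn-55: Σm = 25(1.0078250) + 30(1.0087) = 55.4566250 u; Δm = 0.5186250 u; E_B = 483.10 MeV; E_B/A = 8.784 MeV
Mn-55 has the higher binding energy per nucleon, so it is the more tightly bound nucleus.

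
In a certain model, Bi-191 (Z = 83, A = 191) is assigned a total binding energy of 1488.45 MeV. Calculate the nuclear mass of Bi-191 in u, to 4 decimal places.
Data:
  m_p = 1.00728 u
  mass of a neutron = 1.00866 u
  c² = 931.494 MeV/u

190.9416 u

Mass defect = 1488.45 MeV / (931.494 MeV/u) = 1.597917 u
Constituent mass = 83(1.00728) + 108(1.00866) = 192.53952 u
Nuclear mass = 192.53952 − 1.597917 = 190.941603 u ≈ 190.9416 u (to 4 decimal places)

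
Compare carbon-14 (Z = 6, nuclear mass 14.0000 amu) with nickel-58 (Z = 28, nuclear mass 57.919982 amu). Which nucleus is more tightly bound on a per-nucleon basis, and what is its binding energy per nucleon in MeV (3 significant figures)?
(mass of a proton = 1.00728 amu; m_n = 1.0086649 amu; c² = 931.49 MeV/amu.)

carbon-14: Σm = 6(1.00728) + 8(1.0086649) = 14.1129992 amu; Δm = 0.1129992 amu; E_B = 105.258 MeV; E_B/A = 7.518 MeV
nickel-58: Σm = 28(1.00728) + 30(1.0086649) = 58.4637870 amu; Δm = 0.5438050 amu; E_B = 506.55 MeV; E_B/A = 8.734 MeV
nickel-58 has the higher binding energy per nucleon, so it is the more tightly bound nucleus.

nickel-58; 8.73 MeV/nucleon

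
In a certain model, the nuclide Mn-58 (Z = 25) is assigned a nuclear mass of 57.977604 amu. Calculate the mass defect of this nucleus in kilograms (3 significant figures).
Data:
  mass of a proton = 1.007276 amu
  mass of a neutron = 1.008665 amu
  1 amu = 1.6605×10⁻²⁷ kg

8.14e-28 kg

The nucleus contains 25 protons and 58 − 25 = 33 neutrons.
Mass of separated nucleons = 25(1.007276) + 33(1.008665) = 25.181900 + 33.285945 = 58.467845 amu
Mass defect Δm = 58.467845 − 57.977604 = 0.490241 amu
In SI units: 0.490241 amu × 1.6605×10⁻²⁷ kg/amu = 8.1405e-28 kg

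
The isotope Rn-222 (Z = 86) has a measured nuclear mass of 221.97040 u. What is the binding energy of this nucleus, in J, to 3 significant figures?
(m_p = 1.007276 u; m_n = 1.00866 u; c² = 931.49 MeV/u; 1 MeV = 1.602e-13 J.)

With 86 protons and 136 neutrons (A = 222):
Total constituent mass: 86 × 1.007276 + 136 × 1.00866 = 223.803496 u
The mass defect is 223.803496 − 221.97040 = 1.833096 u.
Binding energy = Δm·c² = 1.833096 × 931.49 MeV/u = 1707.51 MeV
In joules: 1707.51 MeV × 1.602e-13 J/MeV = 2.7354e-10 J

2.74e-10 J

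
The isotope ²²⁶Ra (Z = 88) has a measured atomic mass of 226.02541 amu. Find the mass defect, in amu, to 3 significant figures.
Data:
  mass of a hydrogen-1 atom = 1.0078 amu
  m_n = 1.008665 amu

Z = 88, so N = A − Z = 226 − 88 = 138.
Mass of separated nucleons = 88(1.0078) + 138(1.008665) = 88.6864 + 139.195770 = 227.882170 amu
Mass defect Δm = 227.882170 − 226.02541 = 1.856760 amu

1.86 amu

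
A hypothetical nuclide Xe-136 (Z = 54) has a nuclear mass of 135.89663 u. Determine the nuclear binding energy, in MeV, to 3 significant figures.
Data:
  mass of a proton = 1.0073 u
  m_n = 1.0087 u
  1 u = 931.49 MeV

1130 MeV

The nucleus contains 54 protons and 136 − 54 = 82 neutrons.
Total constituent mass: 54 × 1.0073 + 82 × 1.0087 = 137.1076 u
The mass defect is 137.1076 − 135.89663 = 1.21097 u.
Binding energy = Δm·c² = 1.21097 × 931.49 MeV/u = 1128.01 MeV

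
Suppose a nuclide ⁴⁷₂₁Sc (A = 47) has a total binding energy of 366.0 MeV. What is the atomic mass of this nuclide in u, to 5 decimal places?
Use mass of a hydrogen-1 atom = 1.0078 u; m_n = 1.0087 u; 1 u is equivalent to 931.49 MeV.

Mass defect = 366.0 MeV / (931.49 MeV/u) = 0.3929189 u
Constituent mass = 21(1.0078) + 26(1.0087) = 47.3900 u
Atomic mass = 47.3900 − 0.3929189 = 46.9970811 u ≈ 46.99708 u (to 5 decimal places)

46.99708 u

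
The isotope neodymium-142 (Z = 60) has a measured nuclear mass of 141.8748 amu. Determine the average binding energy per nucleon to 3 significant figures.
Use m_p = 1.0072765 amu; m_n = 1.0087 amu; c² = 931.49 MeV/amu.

Total constituent mass: 60 × 1.0072765 + 82 × 1.0087 = 143.1499900 amu
The mass defect is 143.1499900 − 141.8748 = 1.2751900 amu.
Converting to energy: 1.2751900 amu × 931.49 MeV/amu = 1187.827 MeV
Dividing by A = 142 gives 8.36498 MeV per nucleon.

8.36 MeV/nucleon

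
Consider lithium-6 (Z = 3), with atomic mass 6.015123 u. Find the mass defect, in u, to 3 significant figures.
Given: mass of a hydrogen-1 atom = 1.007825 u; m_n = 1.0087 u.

0.0345 u

With 3 protons and 3 neutrons (A = 6):
Σm = 3·m(¹H) + 3·m_n = 3.023475 + 3.0261 = 6.049575 u
Mass defect Δm = 6.049575 − 6.015123 = 0.034452 u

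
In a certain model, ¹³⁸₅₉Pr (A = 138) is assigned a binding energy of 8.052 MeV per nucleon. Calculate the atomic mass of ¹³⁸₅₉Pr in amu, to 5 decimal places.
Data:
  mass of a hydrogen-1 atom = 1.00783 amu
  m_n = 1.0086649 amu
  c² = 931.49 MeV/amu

137.95360 amu

Total binding energy = 138 × 8.052 = 1111.176 MeV
Mass defect = 1111.176 MeV / (931.49 MeV/amu) = 1.1929017 amu
Constituent mass = 59(1.00783) + 79(1.0086649) = 139.1464971 amu
Atomic mass = 139.1464971 − 1.1929017 = 137.9535954 amu ≈ 137.95360 amu (to 5 decimal places)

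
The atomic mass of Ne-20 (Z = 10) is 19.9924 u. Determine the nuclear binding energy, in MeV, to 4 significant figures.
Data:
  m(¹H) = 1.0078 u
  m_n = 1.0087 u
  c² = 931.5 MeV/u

Σm = 10·m(¹H) + 10·m_n = 10.0780 + 10.0870 = 20.1650 u
Mass defect Δm = 20.1650 − 19.9924 = 0.1726 u
Converting to energy: 0.1726 u × 931.5 MeV/u = 160.777 MeV

160.8 MeV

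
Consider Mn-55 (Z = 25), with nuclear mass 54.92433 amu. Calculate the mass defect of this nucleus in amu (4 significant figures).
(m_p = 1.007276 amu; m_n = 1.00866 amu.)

0.5174 amu

Z = 25, so N = A − Z = 55 − 25 = 30.
Mass of separated nucleons = 25(1.007276) + 30(1.00866) = 25.181900 + 30.25980 = 55.441700 amu
Δm = 55.441700 − 54.92433 = 0.517370 amu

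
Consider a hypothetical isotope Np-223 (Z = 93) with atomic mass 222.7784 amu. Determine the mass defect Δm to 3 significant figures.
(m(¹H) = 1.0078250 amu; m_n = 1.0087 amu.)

2.08 amu

Σm = 93·m(¹H) + 130·m_n = 93.7277250 + 131.1310 = 224.8587250 amu
The mass defect is 224.8587250 − 222.7784 = 2.0803250 amu.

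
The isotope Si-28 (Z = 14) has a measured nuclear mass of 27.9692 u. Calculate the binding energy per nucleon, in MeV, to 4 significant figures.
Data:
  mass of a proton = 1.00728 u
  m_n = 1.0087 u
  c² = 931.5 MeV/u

With 14 protons and 14 neutrons (A = 28):
Total constituent mass: 14 × 1.00728 + 14 × 1.0087 = 28.22372 u
The mass defect is 28.22372 − 27.9692 = 0.25452 u.
E_B = 0.25452 × 931.5 = 237.085 MeV
Dividing by A = 28 gives 8.467 MeV per nucleon.

8.467 MeV/nucleon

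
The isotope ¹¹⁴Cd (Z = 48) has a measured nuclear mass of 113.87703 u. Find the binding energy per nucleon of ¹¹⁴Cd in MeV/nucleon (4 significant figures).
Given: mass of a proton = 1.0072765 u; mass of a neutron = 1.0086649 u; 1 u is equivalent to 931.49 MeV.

Z = 48, so N = A − Z = 114 − 48 = 66.
Total constituent mass: 48 × 1.0072765 + 66 × 1.0086649 = 114.9211554 u
Mass defect Δm = 114.9211554 − 113.87703 = 1.0441254 u
Binding energy = Δm·c² = 1.0441254 × 931.49 MeV/u = 972.592 MeV
BE/A = 972.592 MeV / 114 = 8.532 MeV/nucleon

8.532 MeV/nucleon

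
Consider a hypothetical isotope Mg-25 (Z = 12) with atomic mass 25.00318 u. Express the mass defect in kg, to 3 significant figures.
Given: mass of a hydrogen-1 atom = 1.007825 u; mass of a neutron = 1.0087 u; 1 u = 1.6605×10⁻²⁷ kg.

3.38e-28 kg

With 12 protons and 13 neutrons (A = 25):
Total constituent mass: 12 × 1.007825 + 13 × 1.0087 = 25.207000 u
Δm = 25.207000 − 25.00318 = 0.203820 u
In SI units: 0.203820 u × 1.6605×10⁻²⁷ kg/u = 3.3844e-28 kg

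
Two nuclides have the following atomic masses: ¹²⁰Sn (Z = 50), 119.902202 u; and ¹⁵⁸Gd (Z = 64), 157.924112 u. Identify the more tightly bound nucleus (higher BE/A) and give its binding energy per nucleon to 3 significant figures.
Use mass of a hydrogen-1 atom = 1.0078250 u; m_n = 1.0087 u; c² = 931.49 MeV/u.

¹²⁰Sn: Σm = 50(1.0078250) + 70(1.0087) = 121.0002500 u; Δm = 1.0980480 u; E_B = 1022.82 MeV; E_B/A = 8.524 MeV
¹⁵⁸Gd: Σm = 64(1.0078250) + 94(1.0087) = 159.3186000 u; Δm = 1.3944880 u; E_B = 1298.95 MeV; E_B/A = 8.221 MeV
¹²⁰Sn has the higher binding energy per nucleon, so it is the more tightly bound nucleus.

¹²⁰Sn; 8.52 MeV/nucleon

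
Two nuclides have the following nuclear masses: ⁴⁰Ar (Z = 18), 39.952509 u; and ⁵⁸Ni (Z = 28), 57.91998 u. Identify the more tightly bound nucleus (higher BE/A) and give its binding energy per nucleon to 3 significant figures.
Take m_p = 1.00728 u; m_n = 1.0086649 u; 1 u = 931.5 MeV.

⁵⁸Ni; 8.73 MeV/nucleon

⁴⁰Ar: Σm = 18(1.00728) + 22(1.0086649) = 40.3216678 u; Δm = 0.3691588 u; E_B = 343.87 MeV; E_B/A = 8.597 MeV
⁵⁸Ni: Σm = 28(1.00728) + 30(1.0086649) = 58.4637870 u; Δm = 0.5438070 u; E_B = 506.56 MeV; E_B/A = 8.734 MeV
⁵⁸Ni has the higher binding energy per nucleon, so it is the more tightly bound nucleus.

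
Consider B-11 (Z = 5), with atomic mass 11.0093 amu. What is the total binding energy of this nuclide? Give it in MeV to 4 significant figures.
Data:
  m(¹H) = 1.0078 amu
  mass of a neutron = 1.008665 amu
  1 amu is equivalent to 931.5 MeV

76.09 MeV

With 5 protons and 6 neutrons (A = 11):
Total constituent mass: 5 × 1.0078 + 6 × 1.008665 = 11.090990 amu
Δm = 11.090990 − 11.0093 = 0.081690 amu
Binding energy = Δm·c² = 0.081690 × 931.5 MeV/amu = 76.0942 MeV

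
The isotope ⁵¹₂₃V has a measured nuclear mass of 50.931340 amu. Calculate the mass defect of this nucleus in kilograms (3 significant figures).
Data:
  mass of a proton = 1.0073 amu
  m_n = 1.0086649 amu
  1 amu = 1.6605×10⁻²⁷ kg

Mass of separated nucleons = 23(1.0073) + 28(1.0086649) = 23.1679 + 28.2426172 = 51.4105172 amu
Mass defect Δm = 51.4105172 − 50.931340 = 0.4791772 amu
In SI units: 0.4791772 amu × 1.6605×10⁻²⁷ kg/amu = 7.9567e-28 kg

7.96e-28 kg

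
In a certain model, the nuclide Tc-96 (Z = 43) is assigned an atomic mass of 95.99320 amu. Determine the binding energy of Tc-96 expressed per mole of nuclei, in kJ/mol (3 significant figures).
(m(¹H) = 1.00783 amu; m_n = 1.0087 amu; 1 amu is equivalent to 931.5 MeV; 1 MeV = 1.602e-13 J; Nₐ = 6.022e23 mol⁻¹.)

The nucleus contains 43 protons and 96 − 43 = 53 neutrons.
Σm = 43·m(¹H) + 53·m_n = 43.33669 + 53.4611 = 96.79779 amu
The mass defect is 96.79779 − 95.99320 = 0.80459 amu.
Binding energy = Δm·c² = 0.80459 × 931.5 MeV/amu = 749.476 MeV
Per nucleus in joules: 749.476 MeV × 1.602e-13 J/MeV = 1.2007e-10 J
Per mole: 1.2007e-10 J × 6.022e23 mol⁻¹ = 7.2306e+13 J/mol

7.23e+10 kJ/mol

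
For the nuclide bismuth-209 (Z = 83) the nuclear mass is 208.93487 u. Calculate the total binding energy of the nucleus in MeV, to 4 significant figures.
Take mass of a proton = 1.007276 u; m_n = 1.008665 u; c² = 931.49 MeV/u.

1640 MeV

Σm = 83·m_p + 126·m_n = 83.603908 + 127.091790 = 210.695698 u
The mass defect is 210.695698 − 208.93487 = 1.760828 u.
E_B = 1.760828 × 931.49 = 1640.19 MeV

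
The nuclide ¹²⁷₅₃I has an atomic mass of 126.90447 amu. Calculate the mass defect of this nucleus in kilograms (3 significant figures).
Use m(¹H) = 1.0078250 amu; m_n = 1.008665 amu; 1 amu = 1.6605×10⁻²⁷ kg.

1.91e-27 kg

The nucleus contains 53 protons and 127 − 53 = 74 neutrons.
Total constituent mass: 53 × 1.0078250 + 74 × 1.008665 = 128.0559350 amu
Δm = 128.0559350 − 126.90447 = 1.1514650 amu
In SI units: 1.1514650 amu × 1.6605×10⁻²⁷ kg/amu = 1.9120e-27 kg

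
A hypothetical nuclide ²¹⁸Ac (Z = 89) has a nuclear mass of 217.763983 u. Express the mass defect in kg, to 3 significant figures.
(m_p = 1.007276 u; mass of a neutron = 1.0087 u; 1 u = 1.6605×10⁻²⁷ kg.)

3.33e-27 kg

With 89 protons and 129 neutrons (A = 218):
Total constituent mass: 89 × 1.007276 + 129 × 1.0087 = 219.769864 u
Δm = 219.769864 − 217.763983 = 2.005881 u
In SI units: 2.005881 u × 1.6605×10⁻²⁷ kg/u = 3.3308e-27 kg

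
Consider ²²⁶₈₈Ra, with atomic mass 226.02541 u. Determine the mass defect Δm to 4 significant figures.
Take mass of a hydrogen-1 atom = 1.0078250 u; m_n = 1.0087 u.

The nucleus contains 88 protons and 226 − 88 = 138 neutrons.
Total constituent mass: 88 × 1.0078250 + 138 × 1.0087 = 227.8892000 u
Δm = 227.8892000 − 226.02541 = 1.8637900 u

1.864 u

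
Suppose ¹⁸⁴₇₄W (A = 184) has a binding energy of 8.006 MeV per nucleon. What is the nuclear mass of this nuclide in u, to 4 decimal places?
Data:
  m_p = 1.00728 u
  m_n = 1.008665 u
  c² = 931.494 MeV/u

Total binding energy = 184 × 8.006 = 1473.104 MeV
Mass defect = 1473.104 MeV / (931.494 MeV/u) = 1.581442 u
Constituent mass = 74(1.00728) + 110(1.008665) = 185.491870 u
Nuclear mass = 185.491870 − 1.581442 = 183.910428 u ≈ 183.9104 u (to 4 decimal places)

183.9104 u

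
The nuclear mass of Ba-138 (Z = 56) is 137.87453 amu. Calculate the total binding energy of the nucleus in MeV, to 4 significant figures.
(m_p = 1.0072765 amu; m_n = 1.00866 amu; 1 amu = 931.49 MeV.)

1158 MeV

Σm = 56·m_p + 82·m_n = 56.4074840 + 82.71012 = 139.1176040 amu
Mass defect Δm = 139.1176040 − 137.87453 = 1.2430740 amu
Binding energy = Δm·c² = 1.2430740 × 931.49 MeV/amu = 1157.91 MeV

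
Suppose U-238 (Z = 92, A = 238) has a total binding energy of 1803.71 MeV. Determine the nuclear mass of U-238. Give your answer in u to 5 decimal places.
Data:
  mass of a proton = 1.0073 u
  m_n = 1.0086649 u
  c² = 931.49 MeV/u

238.00030 u

Mass defect = 1803.71 MeV / (931.49 MeV/u) = 1.9363708 u
Constituent mass = 92(1.0073) + 146(1.0086649) = 239.9366754 u
Nuclear mass = 239.9366754 − 1.9363708 = 238.0003046 u ≈ 238.00030 u (to 5 decimal places)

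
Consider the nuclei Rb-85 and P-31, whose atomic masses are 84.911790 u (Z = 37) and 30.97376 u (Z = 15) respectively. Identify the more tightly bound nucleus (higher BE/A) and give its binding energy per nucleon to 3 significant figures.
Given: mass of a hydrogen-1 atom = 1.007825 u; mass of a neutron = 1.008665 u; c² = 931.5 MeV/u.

Rb-85: Σm = 37(1.007825) + 48(1.008665) = 85.705445 u; Δm = 0.793655 u; E_B = 739.29 MeV; E_B/A = 8.698 MeV
P-31: Σm = 15(1.007825) + 16(1.008665) = 31.256015 u; Δm = 0.282255 u; E_B = 262.92 MeV; E_B/A = 8.481 MeV
Rb-85 has the higher binding energy per nucleon, so it is the more tightly bound nucleus.

Rb-85; 8.70 MeV/nucleon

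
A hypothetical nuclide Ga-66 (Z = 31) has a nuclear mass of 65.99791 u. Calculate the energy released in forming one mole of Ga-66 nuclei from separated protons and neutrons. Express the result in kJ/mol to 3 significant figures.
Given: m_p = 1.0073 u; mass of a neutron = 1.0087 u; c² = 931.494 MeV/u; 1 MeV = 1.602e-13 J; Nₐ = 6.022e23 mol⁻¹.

The nucleus contains 31 protons and 66 − 31 = 35 neutrons.
Σm = 31·m_p + 35·m_n = 31.2263 + 35.3045 = 66.5308 u
The mass defect is 66.5308 − 65.99791 = 0.53289 u.
Binding energy = Δm·c² = 0.53289 × 931.494 MeV/u = 496.384 MeV
Per nucleus in joules: 496.384 MeV × 1.602e-13 J/MeV = 7.9521e-11 J
Per mole: 7.9521e-11 J × 6.022e23 mol⁻¹ = 4.7888e+13 J/mol

4.79e+10 kJ/mol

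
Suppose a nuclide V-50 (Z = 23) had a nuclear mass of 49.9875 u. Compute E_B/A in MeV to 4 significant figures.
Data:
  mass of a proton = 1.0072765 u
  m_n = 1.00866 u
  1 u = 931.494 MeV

Total constituent mass: 23 × 1.0072765 + 27 × 1.00866 = 50.4011795 u
Mass defect Δm = 50.4011795 − 49.9875 = 0.4136795 u
Converting to energy: 0.4136795 u × 931.494 MeV/u = 385.340 MeV
BE/A = 385.340 MeV / 50 = 7.707 MeV/nucleon

7.707 MeV/nucleon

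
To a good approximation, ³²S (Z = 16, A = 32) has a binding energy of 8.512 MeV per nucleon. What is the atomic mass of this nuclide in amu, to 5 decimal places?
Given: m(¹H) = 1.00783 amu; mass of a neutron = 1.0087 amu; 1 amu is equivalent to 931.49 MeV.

Total binding energy = 32 × 8.512 = 272.384 MeV
Mass defect = 272.384 MeV / (931.49 MeV/amu) = 0.2924175 amu
Constituent mass = 16(1.00783) + 16(1.0087) = 32.26448 amu
Atomic mass = 32.26448 − 0.2924175 = 31.9720625 amu ≈ 31.97206 amu (to 5 decimal places)

31.97206 amu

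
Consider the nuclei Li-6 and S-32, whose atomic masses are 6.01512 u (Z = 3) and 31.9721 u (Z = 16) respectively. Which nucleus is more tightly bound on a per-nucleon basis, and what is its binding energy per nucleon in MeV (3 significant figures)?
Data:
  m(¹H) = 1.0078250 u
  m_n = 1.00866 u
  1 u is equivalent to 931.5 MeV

Li-6: Σm = 3(1.0078250) + 3(1.00866) = 6.0494550 u; Δm = 0.0343350 u; E_B = 31.983 MeV; E_B/A = 5.331 MeV
S-32: Σm = 16(1.0078250) + 16(1.00866) = 32.2637600 u; Δm = 0.2916600 u; E_B = 271.68 MeV; E_B/A = 8.490 MeV
S-32 has the higher binding energy per nucleon, so it is the more tightly bound nucleus.

S-32; 8.49 MeV/nucleon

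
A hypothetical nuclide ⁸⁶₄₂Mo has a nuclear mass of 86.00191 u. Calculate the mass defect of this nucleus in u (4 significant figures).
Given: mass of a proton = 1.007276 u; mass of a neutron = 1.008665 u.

Mass of separated nucleons = 42(1.007276) + 44(1.008665) = 42.305592 + 44.381260 = 86.686852 u
Δm = 86.686852 − 86.00191 = 0.684942 u

0.6849 u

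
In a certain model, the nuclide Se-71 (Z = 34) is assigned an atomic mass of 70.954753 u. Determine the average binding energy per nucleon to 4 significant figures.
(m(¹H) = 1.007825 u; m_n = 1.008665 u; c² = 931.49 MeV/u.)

8.290 MeV/nucleon

The nucleus contains 34 protons and 71 − 34 = 37 neutrons.
Mass of separated nucleons = 34(1.007825) + 37(1.008665) = 34.266050 + 37.320605 = 71.586655 u
Δm = 71.586655 − 70.954753 = 0.631902 u
Binding energy = Δm·c² = 0.631902 × 931.49 MeV/u = 588.610 MeV
Per nucleon: 588.610 / 71 = 8.290 MeV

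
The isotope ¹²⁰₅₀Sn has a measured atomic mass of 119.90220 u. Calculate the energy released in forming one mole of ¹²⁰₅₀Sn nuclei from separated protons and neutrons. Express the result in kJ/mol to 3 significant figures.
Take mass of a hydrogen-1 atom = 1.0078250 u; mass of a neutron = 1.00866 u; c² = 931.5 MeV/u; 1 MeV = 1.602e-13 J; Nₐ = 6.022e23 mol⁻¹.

9.84e+10 kJ/mol

Σm = 50·m(¹H) + 70·m_n = 50.3912500 + 70.60620 = 120.9974500 u
Mass defect Δm = 120.9974500 − 119.90220 = 1.0952500 u
E_B = 1.0952500 × 931.5 = 1020.23 MeV
Per nucleus in joules: 1020.23 MeV × 1.602e-13 J/MeV = 1.6344e-10 J
Per mole: 1.6344e-10 J × 6.022e23 mol⁻¹ = 9.8424e+13 J/mol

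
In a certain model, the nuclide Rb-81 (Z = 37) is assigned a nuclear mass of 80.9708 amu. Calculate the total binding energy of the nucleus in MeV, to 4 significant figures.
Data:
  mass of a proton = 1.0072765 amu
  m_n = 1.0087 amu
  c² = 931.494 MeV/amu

634.6 MeV

Z = 37, so N = A − Z = 81 − 37 = 44.
Total constituent mass: 37 × 1.0072765 + 44 × 1.0087 = 81.6520305 amu
The mass defect is 81.6520305 − 80.9708 = 0.6812305 amu.
E_B = 0.6812305 × 931.494 = 634.562 MeV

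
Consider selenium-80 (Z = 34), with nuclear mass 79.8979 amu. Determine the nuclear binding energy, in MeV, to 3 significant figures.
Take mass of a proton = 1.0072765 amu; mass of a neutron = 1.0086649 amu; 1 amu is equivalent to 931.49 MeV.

697 MeV

Mass of separated nucleons = 34(1.0072765) + 46(1.0086649) = 34.2474010 + 46.3985854 = 80.6459864 amu
Δm = 80.6459864 − 79.8979 = 0.7480864 amu
E_B = 0.7480864 × 931.49 = 696.835 MeV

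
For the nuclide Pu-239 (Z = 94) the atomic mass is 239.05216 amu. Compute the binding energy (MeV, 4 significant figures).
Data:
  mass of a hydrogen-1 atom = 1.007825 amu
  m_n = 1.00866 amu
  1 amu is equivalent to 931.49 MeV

1806 MeV

With 94 protons and 145 neutrons (A = 239):
Σm = 94·m(¹H) + 145·m_n = 94.735550 + 146.25570 = 240.991250 amu
Δm = 240.991250 − 239.05216 = 1.939090 amu
E_B = 1.939090 × 931.49 = 1806.24 MeV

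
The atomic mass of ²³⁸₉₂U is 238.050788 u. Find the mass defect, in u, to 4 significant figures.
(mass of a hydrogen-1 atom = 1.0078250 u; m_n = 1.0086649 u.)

1.934 u

Total constituent mass: 92 × 1.0078250 + 146 × 1.0086649 = 239.9849754 u
Mass defect Δm = 239.9849754 − 238.050788 = 1.9341874 u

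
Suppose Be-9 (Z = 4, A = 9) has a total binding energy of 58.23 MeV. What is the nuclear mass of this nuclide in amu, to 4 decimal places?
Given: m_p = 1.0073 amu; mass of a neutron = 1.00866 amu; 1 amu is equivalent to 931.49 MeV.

9.0100 amu

Mass defect = 58.23 MeV / (931.49 MeV/amu) = 0.062513 amu
Constituent mass = 4(1.0073) + 5(1.00866) = 9.07250 amu
Nuclear mass = 9.07250 − 0.062513 = 9.009987 amu ≈ 9.0100 amu (to 4 decimal places)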